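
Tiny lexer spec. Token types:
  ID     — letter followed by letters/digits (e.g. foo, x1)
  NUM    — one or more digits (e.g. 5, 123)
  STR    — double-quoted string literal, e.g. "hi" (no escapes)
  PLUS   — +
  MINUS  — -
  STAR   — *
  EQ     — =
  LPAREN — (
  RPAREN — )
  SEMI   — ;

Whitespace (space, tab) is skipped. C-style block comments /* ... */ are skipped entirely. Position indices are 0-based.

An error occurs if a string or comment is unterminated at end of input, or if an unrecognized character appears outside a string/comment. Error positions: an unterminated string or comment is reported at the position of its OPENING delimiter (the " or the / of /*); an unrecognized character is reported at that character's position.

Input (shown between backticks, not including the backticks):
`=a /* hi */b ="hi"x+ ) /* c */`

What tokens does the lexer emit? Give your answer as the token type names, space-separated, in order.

pos=0: emit EQ '='
pos=1: emit ID 'a' (now at pos=2)
pos=3: enter COMMENT mode (saw '/*')
exit COMMENT mode (now at pos=11)
pos=11: emit ID 'b' (now at pos=12)
pos=13: emit EQ '='
pos=14: enter STRING mode
pos=14: emit STR "hi" (now at pos=18)
pos=18: emit ID 'x' (now at pos=19)
pos=19: emit PLUS '+'
pos=21: emit RPAREN ')'
pos=23: enter COMMENT mode (saw '/*')
exit COMMENT mode (now at pos=30)
DONE. 8 tokens: [EQ, ID, ID, EQ, STR, ID, PLUS, RPAREN]

Answer: EQ ID ID EQ STR ID PLUS RPAREN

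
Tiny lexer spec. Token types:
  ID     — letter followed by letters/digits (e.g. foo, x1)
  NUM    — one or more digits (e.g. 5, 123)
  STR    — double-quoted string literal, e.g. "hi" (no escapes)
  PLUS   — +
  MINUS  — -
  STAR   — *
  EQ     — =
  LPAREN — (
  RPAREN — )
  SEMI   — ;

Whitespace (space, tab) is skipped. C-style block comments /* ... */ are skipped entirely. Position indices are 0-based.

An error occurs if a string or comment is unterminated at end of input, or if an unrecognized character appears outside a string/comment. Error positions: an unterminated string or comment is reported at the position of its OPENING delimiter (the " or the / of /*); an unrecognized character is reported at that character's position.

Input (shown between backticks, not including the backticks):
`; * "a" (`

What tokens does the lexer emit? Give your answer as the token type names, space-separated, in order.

Answer: SEMI STAR STR LPAREN

Derivation:
pos=0: emit SEMI ';'
pos=2: emit STAR '*'
pos=4: enter STRING mode
pos=4: emit STR "a" (now at pos=7)
pos=8: emit LPAREN '('
DONE. 4 tokens: [SEMI, STAR, STR, LPAREN]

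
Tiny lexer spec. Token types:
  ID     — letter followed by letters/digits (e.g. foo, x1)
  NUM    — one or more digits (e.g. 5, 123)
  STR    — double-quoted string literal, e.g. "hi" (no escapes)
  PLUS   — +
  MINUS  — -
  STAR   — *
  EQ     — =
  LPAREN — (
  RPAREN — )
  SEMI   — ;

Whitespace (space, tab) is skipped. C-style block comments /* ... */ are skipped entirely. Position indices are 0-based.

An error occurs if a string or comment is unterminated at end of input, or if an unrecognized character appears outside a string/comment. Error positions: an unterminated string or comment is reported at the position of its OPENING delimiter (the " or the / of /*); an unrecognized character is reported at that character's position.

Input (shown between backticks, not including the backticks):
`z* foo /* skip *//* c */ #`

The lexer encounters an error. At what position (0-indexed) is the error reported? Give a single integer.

pos=0: emit ID 'z' (now at pos=1)
pos=1: emit STAR '*'
pos=3: emit ID 'foo' (now at pos=6)
pos=7: enter COMMENT mode (saw '/*')
exit COMMENT mode (now at pos=17)
pos=17: enter COMMENT mode (saw '/*')
exit COMMENT mode (now at pos=24)
pos=25: ERROR — unrecognized char '#'

Answer: 25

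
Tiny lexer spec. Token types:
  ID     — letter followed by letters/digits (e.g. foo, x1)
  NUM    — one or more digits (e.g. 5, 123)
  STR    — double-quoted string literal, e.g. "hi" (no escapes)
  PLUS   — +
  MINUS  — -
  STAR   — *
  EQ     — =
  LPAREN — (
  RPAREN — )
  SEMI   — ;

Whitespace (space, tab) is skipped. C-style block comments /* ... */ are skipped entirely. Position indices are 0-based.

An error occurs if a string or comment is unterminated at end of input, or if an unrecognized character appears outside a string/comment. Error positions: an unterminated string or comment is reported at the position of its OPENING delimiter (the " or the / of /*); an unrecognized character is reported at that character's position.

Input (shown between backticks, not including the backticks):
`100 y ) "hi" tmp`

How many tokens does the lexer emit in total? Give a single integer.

pos=0: emit NUM '100' (now at pos=3)
pos=4: emit ID 'y' (now at pos=5)
pos=6: emit RPAREN ')'
pos=8: enter STRING mode
pos=8: emit STR "hi" (now at pos=12)
pos=13: emit ID 'tmp' (now at pos=16)
DONE. 5 tokens: [NUM, ID, RPAREN, STR, ID]

Answer: 5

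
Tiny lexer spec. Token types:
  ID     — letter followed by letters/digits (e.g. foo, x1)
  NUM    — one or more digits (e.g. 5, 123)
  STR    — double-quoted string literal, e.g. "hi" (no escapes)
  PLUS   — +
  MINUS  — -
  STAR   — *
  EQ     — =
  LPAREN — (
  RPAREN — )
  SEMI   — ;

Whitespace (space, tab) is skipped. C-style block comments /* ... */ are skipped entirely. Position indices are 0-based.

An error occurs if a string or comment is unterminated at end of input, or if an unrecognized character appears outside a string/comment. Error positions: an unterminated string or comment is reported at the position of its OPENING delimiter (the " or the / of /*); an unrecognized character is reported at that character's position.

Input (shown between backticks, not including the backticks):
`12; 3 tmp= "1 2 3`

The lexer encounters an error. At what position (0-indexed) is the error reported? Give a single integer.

Answer: 11

Derivation:
pos=0: emit NUM '12' (now at pos=2)
pos=2: emit SEMI ';'
pos=4: emit NUM '3' (now at pos=5)
pos=6: emit ID 'tmp' (now at pos=9)
pos=9: emit EQ '='
pos=11: enter STRING mode
pos=11: ERROR — unterminated string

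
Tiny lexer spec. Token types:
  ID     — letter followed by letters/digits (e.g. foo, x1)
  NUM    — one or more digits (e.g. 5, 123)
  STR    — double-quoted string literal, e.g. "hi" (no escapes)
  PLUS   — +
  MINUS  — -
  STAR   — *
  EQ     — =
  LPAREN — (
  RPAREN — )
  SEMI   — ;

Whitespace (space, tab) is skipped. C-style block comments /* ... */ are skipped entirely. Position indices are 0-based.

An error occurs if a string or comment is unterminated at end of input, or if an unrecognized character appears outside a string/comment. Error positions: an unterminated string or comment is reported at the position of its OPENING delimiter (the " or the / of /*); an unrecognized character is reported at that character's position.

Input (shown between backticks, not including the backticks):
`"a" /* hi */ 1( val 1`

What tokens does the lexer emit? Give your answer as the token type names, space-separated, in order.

pos=0: enter STRING mode
pos=0: emit STR "a" (now at pos=3)
pos=4: enter COMMENT mode (saw '/*')
exit COMMENT mode (now at pos=12)
pos=13: emit NUM '1' (now at pos=14)
pos=14: emit LPAREN '('
pos=16: emit ID 'val' (now at pos=19)
pos=20: emit NUM '1' (now at pos=21)
DONE. 5 tokens: [STR, NUM, LPAREN, ID, NUM]

Answer: STR NUM LPAREN ID NUM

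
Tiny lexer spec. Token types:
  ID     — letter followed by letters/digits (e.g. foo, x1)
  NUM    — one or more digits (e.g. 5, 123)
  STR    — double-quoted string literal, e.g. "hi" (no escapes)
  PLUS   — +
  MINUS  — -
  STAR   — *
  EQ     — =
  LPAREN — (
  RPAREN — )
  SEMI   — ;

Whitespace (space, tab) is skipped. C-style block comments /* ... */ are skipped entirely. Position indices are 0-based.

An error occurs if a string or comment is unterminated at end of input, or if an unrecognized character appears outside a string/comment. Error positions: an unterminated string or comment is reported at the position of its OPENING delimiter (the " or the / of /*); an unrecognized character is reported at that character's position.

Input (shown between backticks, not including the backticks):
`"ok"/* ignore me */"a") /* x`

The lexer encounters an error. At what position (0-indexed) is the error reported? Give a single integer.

Answer: 24

Derivation:
pos=0: enter STRING mode
pos=0: emit STR "ok" (now at pos=4)
pos=4: enter COMMENT mode (saw '/*')
exit COMMENT mode (now at pos=19)
pos=19: enter STRING mode
pos=19: emit STR "a" (now at pos=22)
pos=22: emit RPAREN ')'
pos=24: enter COMMENT mode (saw '/*')
pos=24: ERROR — unterminated comment (reached EOF)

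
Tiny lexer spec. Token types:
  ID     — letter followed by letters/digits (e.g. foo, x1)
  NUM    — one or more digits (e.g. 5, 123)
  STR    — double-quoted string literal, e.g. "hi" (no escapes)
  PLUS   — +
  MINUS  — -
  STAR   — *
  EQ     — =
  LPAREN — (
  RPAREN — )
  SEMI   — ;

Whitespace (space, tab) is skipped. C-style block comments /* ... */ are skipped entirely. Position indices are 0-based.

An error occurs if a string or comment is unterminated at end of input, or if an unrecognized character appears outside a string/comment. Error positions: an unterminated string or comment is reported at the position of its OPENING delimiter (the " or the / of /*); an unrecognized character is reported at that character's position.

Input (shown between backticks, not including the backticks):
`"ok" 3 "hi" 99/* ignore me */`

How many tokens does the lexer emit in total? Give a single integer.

Answer: 4

Derivation:
pos=0: enter STRING mode
pos=0: emit STR "ok" (now at pos=4)
pos=5: emit NUM '3' (now at pos=6)
pos=7: enter STRING mode
pos=7: emit STR "hi" (now at pos=11)
pos=12: emit NUM '99' (now at pos=14)
pos=14: enter COMMENT mode (saw '/*')
exit COMMENT mode (now at pos=29)
DONE. 4 tokens: [STR, NUM, STR, NUM]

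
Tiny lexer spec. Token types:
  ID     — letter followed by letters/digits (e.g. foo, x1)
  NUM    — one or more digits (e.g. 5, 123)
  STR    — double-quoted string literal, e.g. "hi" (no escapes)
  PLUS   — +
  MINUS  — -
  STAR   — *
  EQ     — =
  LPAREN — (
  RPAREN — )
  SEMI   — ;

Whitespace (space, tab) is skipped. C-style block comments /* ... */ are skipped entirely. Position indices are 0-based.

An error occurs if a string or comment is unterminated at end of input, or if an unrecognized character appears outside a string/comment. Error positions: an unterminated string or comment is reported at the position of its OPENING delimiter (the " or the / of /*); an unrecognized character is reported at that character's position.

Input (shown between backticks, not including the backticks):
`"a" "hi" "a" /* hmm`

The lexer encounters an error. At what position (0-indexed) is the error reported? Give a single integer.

Answer: 13

Derivation:
pos=0: enter STRING mode
pos=0: emit STR "a" (now at pos=3)
pos=4: enter STRING mode
pos=4: emit STR "hi" (now at pos=8)
pos=9: enter STRING mode
pos=9: emit STR "a" (now at pos=12)
pos=13: enter COMMENT mode (saw '/*')
pos=13: ERROR — unterminated comment (reached EOF)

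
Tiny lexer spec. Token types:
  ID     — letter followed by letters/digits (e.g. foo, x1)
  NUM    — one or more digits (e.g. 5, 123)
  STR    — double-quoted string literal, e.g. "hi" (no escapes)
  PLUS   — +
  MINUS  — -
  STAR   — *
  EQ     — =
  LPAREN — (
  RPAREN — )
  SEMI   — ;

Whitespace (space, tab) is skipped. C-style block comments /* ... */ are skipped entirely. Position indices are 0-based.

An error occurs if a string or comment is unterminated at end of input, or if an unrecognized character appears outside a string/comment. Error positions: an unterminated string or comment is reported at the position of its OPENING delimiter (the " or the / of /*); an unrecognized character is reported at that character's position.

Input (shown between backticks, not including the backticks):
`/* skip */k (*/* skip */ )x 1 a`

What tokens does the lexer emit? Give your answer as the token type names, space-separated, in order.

pos=0: enter COMMENT mode (saw '/*')
exit COMMENT mode (now at pos=10)
pos=10: emit ID 'k' (now at pos=11)
pos=12: emit LPAREN '('
pos=13: emit STAR '*'
pos=14: enter COMMENT mode (saw '/*')
exit COMMENT mode (now at pos=24)
pos=25: emit RPAREN ')'
pos=26: emit ID 'x' (now at pos=27)
pos=28: emit NUM '1' (now at pos=29)
pos=30: emit ID 'a' (now at pos=31)
DONE. 7 tokens: [ID, LPAREN, STAR, RPAREN, ID, NUM, ID]

Answer: ID LPAREN STAR RPAREN ID NUM ID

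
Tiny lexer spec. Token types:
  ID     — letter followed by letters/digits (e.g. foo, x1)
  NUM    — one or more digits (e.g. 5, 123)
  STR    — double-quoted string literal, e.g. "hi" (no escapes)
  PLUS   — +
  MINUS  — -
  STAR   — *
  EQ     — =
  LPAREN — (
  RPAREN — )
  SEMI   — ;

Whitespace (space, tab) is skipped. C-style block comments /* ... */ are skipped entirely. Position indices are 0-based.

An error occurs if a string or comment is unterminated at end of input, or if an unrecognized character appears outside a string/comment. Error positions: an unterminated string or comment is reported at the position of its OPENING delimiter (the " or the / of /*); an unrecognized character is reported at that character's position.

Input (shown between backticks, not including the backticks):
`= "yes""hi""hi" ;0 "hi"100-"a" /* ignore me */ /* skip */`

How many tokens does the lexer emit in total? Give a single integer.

Answer: 10

Derivation:
pos=0: emit EQ '='
pos=2: enter STRING mode
pos=2: emit STR "yes" (now at pos=7)
pos=7: enter STRING mode
pos=7: emit STR "hi" (now at pos=11)
pos=11: enter STRING mode
pos=11: emit STR "hi" (now at pos=15)
pos=16: emit SEMI ';'
pos=17: emit NUM '0' (now at pos=18)
pos=19: enter STRING mode
pos=19: emit STR "hi" (now at pos=23)
pos=23: emit NUM '100' (now at pos=26)
pos=26: emit MINUS '-'
pos=27: enter STRING mode
pos=27: emit STR "a" (now at pos=30)
pos=31: enter COMMENT mode (saw '/*')
exit COMMENT mode (now at pos=46)
pos=47: enter COMMENT mode (saw '/*')
exit COMMENT mode (now at pos=57)
DONE. 10 tokens: [EQ, STR, STR, STR, SEMI, NUM, STR, NUM, MINUS, STR]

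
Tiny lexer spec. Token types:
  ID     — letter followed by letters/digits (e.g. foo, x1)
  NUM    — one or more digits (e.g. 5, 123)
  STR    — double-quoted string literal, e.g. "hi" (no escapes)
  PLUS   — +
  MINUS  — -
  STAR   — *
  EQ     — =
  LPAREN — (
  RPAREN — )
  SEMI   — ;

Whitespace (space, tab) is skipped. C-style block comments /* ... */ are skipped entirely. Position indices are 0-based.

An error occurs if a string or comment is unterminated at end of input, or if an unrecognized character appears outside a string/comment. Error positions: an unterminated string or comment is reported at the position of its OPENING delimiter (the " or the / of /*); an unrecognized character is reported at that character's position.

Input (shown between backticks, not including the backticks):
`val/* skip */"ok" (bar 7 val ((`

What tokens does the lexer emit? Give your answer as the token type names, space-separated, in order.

Answer: ID STR LPAREN ID NUM ID LPAREN LPAREN

Derivation:
pos=0: emit ID 'val' (now at pos=3)
pos=3: enter COMMENT mode (saw '/*')
exit COMMENT mode (now at pos=13)
pos=13: enter STRING mode
pos=13: emit STR "ok" (now at pos=17)
pos=18: emit LPAREN '('
pos=19: emit ID 'bar' (now at pos=22)
pos=23: emit NUM '7' (now at pos=24)
pos=25: emit ID 'val' (now at pos=28)
pos=29: emit LPAREN '('
pos=30: emit LPAREN '('
DONE. 8 tokens: [ID, STR, LPAREN, ID, NUM, ID, LPAREN, LPAREN]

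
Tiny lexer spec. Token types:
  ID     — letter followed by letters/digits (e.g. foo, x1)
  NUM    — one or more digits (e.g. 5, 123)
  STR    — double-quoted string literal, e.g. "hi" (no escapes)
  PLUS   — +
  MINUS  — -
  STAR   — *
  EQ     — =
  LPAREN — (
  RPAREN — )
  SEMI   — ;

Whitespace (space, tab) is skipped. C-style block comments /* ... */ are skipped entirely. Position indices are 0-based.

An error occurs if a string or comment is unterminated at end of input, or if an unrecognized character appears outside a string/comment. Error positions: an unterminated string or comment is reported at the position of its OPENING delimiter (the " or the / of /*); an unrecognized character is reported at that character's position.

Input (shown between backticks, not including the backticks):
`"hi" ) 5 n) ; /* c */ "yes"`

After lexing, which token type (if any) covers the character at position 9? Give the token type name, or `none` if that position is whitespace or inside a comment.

pos=0: enter STRING mode
pos=0: emit STR "hi" (now at pos=4)
pos=5: emit RPAREN ')'
pos=7: emit NUM '5' (now at pos=8)
pos=9: emit ID 'n' (now at pos=10)
pos=10: emit RPAREN ')'
pos=12: emit SEMI ';'
pos=14: enter COMMENT mode (saw '/*')
exit COMMENT mode (now at pos=21)
pos=22: enter STRING mode
pos=22: emit STR "yes" (now at pos=27)
DONE. 7 tokens: [STR, RPAREN, NUM, ID, RPAREN, SEMI, STR]
Position 9: char is 'n' -> ID

Answer: ID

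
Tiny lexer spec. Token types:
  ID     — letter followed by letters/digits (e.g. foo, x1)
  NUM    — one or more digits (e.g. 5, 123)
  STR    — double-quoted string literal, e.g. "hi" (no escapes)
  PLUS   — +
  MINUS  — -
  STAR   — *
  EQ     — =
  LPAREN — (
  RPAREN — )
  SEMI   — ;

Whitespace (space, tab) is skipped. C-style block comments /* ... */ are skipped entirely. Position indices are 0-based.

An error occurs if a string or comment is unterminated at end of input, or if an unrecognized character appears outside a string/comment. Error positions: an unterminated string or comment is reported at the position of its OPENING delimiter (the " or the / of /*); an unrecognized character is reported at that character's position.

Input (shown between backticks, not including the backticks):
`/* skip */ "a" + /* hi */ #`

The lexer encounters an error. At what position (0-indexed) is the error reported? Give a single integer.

Answer: 26

Derivation:
pos=0: enter COMMENT mode (saw '/*')
exit COMMENT mode (now at pos=10)
pos=11: enter STRING mode
pos=11: emit STR "a" (now at pos=14)
pos=15: emit PLUS '+'
pos=17: enter COMMENT mode (saw '/*')
exit COMMENT mode (now at pos=25)
pos=26: ERROR — unrecognized char '#'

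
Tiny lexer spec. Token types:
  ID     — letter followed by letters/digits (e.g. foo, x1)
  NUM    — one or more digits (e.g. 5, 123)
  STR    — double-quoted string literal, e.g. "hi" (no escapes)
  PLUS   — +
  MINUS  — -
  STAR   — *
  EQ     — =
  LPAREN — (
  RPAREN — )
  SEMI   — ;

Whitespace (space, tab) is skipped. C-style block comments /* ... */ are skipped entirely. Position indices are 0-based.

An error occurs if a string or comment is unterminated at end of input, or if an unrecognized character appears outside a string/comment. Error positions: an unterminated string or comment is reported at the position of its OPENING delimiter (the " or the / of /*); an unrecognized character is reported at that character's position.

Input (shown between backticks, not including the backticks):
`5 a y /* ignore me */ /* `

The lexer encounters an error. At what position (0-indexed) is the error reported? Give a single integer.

Answer: 22

Derivation:
pos=0: emit NUM '5' (now at pos=1)
pos=2: emit ID 'a' (now at pos=3)
pos=4: emit ID 'y' (now at pos=5)
pos=6: enter COMMENT mode (saw '/*')
exit COMMENT mode (now at pos=21)
pos=22: enter COMMENT mode (saw '/*')
pos=22: ERROR — unterminated comment (reached EOF)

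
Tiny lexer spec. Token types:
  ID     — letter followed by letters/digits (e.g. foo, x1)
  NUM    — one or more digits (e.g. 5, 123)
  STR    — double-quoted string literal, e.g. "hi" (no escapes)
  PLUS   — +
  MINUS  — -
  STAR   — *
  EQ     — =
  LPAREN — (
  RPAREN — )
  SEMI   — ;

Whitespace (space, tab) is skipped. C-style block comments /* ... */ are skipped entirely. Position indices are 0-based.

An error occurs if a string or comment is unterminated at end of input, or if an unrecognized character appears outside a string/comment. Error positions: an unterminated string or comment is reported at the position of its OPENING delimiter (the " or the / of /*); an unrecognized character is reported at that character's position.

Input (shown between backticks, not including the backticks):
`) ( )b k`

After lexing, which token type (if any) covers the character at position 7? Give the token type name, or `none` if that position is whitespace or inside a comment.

Answer: ID

Derivation:
pos=0: emit RPAREN ')'
pos=2: emit LPAREN '('
pos=4: emit RPAREN ')'
pos=5: emit ID 'b' (now at pos=6)
pos=7: emit ID 'k' (now at pos=8)
DONE. 5 tokens: [RPAREN, LPAREN, RPAREN, ID, ID]
Position 7: char is 'k' -> ID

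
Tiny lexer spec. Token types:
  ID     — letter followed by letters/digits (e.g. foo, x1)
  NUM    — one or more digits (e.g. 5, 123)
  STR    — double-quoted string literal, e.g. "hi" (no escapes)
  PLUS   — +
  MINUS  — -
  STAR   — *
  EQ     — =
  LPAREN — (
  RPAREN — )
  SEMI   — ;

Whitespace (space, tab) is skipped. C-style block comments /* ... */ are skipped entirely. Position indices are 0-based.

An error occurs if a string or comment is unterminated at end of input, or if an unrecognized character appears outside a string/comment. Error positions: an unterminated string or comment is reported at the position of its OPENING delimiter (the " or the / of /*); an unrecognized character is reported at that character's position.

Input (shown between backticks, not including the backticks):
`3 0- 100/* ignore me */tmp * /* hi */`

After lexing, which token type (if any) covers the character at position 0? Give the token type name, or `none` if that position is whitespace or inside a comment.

Answer: NUM

Derivation:
pos=0: emit NUM '3' (now at pos=1)
pos=2: emit NUM '0' (now at pos=3)
pos=3: emit MINUS '-'
pos=5: emit NUM '100' (now at pos=8)
pos=8: enter COMMENT mode (saw '/*')
exit COMMENT mode (now at pos=23)
pos=23: emit ID 'tmp' (now at pos=26)
pos=27: emit STAR '*'
pos=29: enter COMMENT mode (saw '/*')
exit COMMENT mode (now at pos=37)
DONE. 6 tokens: [NUM, NUM, MINUS, NUM, ID, STAR]
Position 0: char is '3' -> NUM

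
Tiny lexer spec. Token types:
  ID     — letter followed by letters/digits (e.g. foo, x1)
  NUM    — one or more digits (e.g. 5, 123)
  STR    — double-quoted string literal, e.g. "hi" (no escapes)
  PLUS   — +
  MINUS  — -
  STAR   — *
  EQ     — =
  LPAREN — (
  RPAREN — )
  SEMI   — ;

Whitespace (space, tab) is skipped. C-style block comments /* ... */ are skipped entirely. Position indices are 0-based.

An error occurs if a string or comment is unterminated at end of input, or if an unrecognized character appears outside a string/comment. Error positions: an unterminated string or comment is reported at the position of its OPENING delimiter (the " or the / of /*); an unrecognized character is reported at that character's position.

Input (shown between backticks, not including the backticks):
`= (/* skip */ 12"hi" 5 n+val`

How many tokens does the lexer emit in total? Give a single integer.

pos=0: emit EQ '='
pos=2: emit LPAREN '('
pos=3: enter COMMENT mode (saw '/*')
exit COMMENT mode (now at pos=13)
pos=14: emit NUM '12' (now at pos=16)
pos=16: enter STRING mode
pos=16: emit STR "hi" (now at pos=20)
pos=21: emit NUM '5' (now at pos=22)
pos=23: emit ID 'n' (now at pos=24)
pos=24: emit PLUS '+'
pos=25: emit ID 'val' (now at pos=28)
DONE. 8 tokens: [EQ, LPAREN, NUM, STR, NUM, ID, PLUS, ID]

Answer: 8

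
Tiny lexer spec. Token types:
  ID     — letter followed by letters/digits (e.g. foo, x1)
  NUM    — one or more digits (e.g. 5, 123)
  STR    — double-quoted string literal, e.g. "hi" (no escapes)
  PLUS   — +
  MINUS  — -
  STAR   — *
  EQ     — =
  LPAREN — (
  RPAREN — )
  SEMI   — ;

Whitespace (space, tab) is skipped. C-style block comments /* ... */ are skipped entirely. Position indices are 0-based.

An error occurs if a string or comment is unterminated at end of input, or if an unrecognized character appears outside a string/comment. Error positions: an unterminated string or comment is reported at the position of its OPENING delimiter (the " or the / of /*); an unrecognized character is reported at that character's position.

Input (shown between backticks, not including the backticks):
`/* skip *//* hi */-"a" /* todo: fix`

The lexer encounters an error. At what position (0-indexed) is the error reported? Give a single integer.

Answer: 23

Derivation:
pos=0: enter COMMENT mode (saw '/*')
exit COMMENT mode (now at pos=10)
pos=10: enter COMMENT mode (saw '/*')
exit COMMENT mode (now at pos=18)
pos=18: emit MINUS '-'
pos=19: enter STRING mode
pos=19: emit STR "a" (now at pos=22)
pos=23: enter COMMENT mode (saw '/*')
pos=23: ERROR — unterminated comment (reached EOF)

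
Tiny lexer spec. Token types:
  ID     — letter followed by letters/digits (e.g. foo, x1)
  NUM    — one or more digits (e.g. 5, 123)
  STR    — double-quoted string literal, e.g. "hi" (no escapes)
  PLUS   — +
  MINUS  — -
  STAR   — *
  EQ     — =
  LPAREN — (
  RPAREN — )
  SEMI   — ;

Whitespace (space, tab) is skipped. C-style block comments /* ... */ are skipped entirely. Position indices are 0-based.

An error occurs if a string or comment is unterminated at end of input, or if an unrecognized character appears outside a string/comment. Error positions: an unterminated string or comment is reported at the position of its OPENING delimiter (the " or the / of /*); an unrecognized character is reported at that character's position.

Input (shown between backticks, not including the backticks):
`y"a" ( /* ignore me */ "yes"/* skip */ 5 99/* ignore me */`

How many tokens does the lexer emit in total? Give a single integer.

pos=0: emit ID 'y' (now at pos=1)
pos=1: enter STRING mode
pos=1: emit STR "a" (now at pos=4)
pos=5: emit LPAREN '('
pos=7: enter COMMENT mode (saw '/*')
exit COMMENT mode (now at pos=22)
pos=23: enter STRING mode
pos=23: emit STR "yes" (now at pos=28)
pos=28: enter COMMENT mode (saw '/*')
exit COMMENT mode (now at pos=38)
pos=39: emit NUM '5' (now at pos=40)
pos=41: emit NUM '99' (now at pos=43)
pos=43: enter COMMENT mode (saw '/*')
exit COMMENT mode (now at pos=58)
DONE. 6 tokens: [ID, STR, LPAREN, STR, NUM, NUM]

Answer: 6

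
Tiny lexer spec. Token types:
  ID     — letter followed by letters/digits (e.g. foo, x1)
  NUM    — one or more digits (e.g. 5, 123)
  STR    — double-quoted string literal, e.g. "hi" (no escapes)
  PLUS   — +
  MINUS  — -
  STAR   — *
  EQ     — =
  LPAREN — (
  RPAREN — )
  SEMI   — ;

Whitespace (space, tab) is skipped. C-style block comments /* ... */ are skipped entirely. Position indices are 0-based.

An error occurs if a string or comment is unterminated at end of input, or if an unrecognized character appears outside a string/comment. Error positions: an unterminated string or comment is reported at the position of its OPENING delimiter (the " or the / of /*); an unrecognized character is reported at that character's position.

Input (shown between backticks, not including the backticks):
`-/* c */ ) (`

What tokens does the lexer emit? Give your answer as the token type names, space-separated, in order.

Answer: MINUS RPAREN LPAREN

Derivation:
pos=0: emit MINUS '-'
pos=1: enter COMMENT mode (saw '/*')
exit COMMENT mode (now at pos=8)
pos=9: emit RPAREN ')'
pos=11: emit LPAREN '('
DONE. 3 tokens: [MINUS, RPAREN, LPAREN]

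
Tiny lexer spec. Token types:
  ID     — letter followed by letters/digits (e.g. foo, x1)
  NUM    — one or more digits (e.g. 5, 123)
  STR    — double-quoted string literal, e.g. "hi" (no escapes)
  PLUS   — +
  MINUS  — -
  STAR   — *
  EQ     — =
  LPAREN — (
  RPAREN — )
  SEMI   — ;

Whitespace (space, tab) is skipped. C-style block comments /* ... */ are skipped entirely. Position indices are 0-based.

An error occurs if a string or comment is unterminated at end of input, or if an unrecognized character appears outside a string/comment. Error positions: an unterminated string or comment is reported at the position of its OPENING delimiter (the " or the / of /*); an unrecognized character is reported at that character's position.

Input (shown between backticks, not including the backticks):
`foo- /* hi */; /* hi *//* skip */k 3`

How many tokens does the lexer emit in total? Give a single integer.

pos=0: emit ID 'foo' (now at pos=3)
pos=3: emit MINUS '-'
pos=5: enter COMMENT mode (saw '/*')
exit COMMENT mode (now at pos=13)
pos=13: emit SEMI ';'
pos=15: enter COMMENT mode (saw '/*')
exit COMMENT mode (now at pos=23)
pos=23: enter COMMENT mode (saw '/*')
exit COMMENT mode (now at pos=33)
pos=33: emit ID 'k' (now at pos=34)
pos=35: emit NUM '3' (now at pos=36)
DONE. 5 tokens: [ID, MINUS, SEMI, ID, NUM]

Answer: 5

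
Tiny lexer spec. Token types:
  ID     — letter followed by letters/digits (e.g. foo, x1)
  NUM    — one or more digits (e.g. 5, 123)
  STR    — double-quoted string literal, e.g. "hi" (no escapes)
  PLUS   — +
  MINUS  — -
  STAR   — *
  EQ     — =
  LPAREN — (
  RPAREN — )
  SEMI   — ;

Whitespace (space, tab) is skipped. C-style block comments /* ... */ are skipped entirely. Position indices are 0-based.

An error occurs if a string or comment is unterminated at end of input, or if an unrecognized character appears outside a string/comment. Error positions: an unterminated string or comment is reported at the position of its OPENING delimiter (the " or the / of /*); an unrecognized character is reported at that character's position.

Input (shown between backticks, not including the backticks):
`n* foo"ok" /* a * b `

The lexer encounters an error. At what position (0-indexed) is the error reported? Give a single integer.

pos=0: emit ID 'n' (now at pos=1)
pos=1: emit STAR '*'
pos=3: emit ID 'foo' (now at pos=6)
pos=6: enter STRING mode
pos=6: emit STR "ok" (now at pos=10)
pos=11: enter COMMENT mode (saw '/*')
pos=11: ERROR — unterminated comment (reached EOF)

Answer: 11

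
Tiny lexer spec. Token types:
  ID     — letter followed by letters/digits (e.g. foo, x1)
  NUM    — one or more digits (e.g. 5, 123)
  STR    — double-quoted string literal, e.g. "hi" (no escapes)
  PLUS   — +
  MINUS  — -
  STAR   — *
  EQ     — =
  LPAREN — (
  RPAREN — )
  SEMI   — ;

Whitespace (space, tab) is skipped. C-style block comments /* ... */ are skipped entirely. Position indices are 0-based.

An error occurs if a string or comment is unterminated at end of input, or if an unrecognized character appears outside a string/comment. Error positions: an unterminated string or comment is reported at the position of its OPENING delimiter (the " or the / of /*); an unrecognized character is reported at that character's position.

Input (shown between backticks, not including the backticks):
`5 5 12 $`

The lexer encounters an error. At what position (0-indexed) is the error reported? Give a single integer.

Answer: 7

Derivation:
pos=0: emit NUM '5' (now at pos=1)
pos=2: emit NUM '5' (now at pos=3)
pos=4: emit NUM '12' (now at pos=6)
pos=7: ERROR — unrecognized char '$'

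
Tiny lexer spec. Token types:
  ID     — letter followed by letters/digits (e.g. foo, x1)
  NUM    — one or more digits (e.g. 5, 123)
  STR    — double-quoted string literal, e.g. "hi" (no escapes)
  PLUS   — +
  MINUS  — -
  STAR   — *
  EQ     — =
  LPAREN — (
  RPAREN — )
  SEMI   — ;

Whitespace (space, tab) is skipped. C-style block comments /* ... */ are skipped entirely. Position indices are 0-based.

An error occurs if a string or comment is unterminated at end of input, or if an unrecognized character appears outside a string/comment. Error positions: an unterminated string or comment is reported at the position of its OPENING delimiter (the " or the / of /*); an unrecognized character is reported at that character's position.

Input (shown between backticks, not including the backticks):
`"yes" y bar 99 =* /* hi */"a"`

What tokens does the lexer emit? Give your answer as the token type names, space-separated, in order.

pos=0: enter STRING mode
pos=0: emit STR "yes" (now at pos=5)
pos=6: emit ID 'y' (now at pos=7)
pos=8: emit ID 'bar' (now at pos=11)
pos=12: emit NUM '99' (now at pos=14)
pos=15: emit EQ '='
pos=16: emit STAR '*'
pos=18: enter COMMENT mode (saw '/*')
exit COMMENT mode (now at pos=26)
pos=26: enter STRING mode
pos=26: emit STR "a" (now at pos=29)
DONE. 7 tokens: [STR, ID, ID, NUM, EQ, STAR, STR]

Answer: STR ID ID NUM EQ STAR STR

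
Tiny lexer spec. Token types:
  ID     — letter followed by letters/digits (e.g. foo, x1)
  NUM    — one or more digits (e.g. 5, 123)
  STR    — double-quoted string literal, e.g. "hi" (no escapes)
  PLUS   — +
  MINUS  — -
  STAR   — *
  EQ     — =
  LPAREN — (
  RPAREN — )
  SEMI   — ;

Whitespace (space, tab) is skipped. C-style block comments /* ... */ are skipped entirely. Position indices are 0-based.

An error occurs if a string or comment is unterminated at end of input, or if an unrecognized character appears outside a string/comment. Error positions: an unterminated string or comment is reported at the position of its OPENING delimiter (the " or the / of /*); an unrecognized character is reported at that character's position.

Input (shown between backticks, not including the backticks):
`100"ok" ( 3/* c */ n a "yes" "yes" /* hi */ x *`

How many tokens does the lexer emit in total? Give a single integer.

Answer: 10

Derivation:
pos=0: emit NUM '100' (now at pos=3)
pos=3: enter STRING mode
pos=3: emit STR "ok" (now at pos=7)
pos=8: emit LPAREN '('
pos=10: emit NUM '3' (now at pos=11)
pos=11: enter COMMENT mode (saw '/*')
exit COMMENT mode (now at pos=18)
pos=19: emit ID 'n' (now at pos=20)
pos=21: emit ID 'a' (now at pos=22)
pos=23: enter STRING mode
pos=23: emit STR "yes" (now at pos=28)
pos=29: enter STRING mode
pos=29: emit STR "yes" (now at pos=34)
pos=35: enter COMMENT mode (saw '/*')
exit COMMENT mode (now at pos=43)
pos=44: emit ID 'x' (now at pos=45)
pos=46: emit STAR '*'
DONE. 10 tokens: [NUM, STR, LPAREN, NUM, ID, ID, STR, STR, ID, STAR]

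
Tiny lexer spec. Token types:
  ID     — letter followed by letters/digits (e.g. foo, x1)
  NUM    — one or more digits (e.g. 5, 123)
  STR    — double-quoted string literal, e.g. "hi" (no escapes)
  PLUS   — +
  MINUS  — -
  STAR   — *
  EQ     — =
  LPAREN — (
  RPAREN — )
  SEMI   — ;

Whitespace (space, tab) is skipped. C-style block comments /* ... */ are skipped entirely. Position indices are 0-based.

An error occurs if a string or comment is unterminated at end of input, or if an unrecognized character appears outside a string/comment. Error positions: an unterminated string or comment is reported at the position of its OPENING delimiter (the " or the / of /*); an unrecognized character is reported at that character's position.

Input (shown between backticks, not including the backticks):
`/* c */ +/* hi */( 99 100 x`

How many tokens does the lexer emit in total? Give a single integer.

pos=0: enter COMMENT mode (saw '/*')
exit COMMENT mode (now at pos=7)
pos=8: emit PLUS '+'
pos=9: enter COMMENT mode (saw '/*')
exit COMMENT mode (now at pos=17)
pos=17: emit LPAREN '('
pos=19: emit NUM '99' (now at pos=21)
pos=22: emit NUM '100' (now at pos=25)
pos=26: emit ID 'x' (now at pos=27)
DONE. 5 tokens: [PLUS, LPAREN, NUM, NUM, ID]

Answer: 5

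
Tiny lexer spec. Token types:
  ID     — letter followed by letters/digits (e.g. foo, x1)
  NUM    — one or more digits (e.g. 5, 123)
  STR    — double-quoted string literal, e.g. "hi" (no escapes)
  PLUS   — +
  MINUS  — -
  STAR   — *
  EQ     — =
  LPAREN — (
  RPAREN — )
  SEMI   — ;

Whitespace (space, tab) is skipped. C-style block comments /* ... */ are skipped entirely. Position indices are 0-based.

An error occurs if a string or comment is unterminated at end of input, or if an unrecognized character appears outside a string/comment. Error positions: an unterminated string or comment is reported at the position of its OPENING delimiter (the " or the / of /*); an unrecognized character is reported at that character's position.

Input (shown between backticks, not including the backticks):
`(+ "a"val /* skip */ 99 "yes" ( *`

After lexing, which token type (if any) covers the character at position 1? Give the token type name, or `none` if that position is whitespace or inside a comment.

Answer: PLUS

Derivation:
pos=0: emit LPAREN '('
pos=1: emit PLUS '+'
pos=3: enter STRING mode
pos=3: emit STR "a" (now at pos=6)
pos=6: emit ID 'val' (now at pos=9)
pos=10: enter COMMENT mode (saw '/*')
exit COMMENT mode (now at pos=20)
pos=21: emit NUM '99' (now at pos=23)
pos=24: enter STRING mode
pos=24: emit STR "yes" (now at pos=29)
pos=30: emit LPAREN '('
pos=32: emit STAR '*'
DONE. 8 tokens: [LPAREN, PLUS, STR, ID, NUM, STR, LPAREN, STAR]
Position 1: char is '+' -> PLUS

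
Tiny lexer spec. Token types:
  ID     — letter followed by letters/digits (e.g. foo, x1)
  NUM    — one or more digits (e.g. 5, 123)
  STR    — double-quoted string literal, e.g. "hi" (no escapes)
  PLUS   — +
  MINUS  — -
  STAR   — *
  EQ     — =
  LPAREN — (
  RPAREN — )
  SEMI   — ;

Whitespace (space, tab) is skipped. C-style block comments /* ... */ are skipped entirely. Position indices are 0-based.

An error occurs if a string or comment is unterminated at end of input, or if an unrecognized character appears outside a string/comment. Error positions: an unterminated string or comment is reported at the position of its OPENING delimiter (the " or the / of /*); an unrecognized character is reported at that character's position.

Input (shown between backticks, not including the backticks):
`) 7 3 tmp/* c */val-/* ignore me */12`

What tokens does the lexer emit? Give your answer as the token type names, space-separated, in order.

pos=0: emit RPAREN ')'
pos=2: emit NUM '7' (now at pos=3)
pos=4: emit NUM '3' (now at pos=5)
pos=6: emit ID 'tmp' (now at pos=9)
pos=9: enter COMMENT mode (saw '/*')
exit COMMENT mode (now at pos=16)
pos=16: emit ID 'val' (now at pos=19)
pos=19: emit MINUS '-'
pos=20: enter COMMENT mode (saw '/*')
exit COMMENT mode (now at pos=35)
pos=35: emit NUM '12' (now at pos=37)
DONE. 7 tokens: [RPAREN, NUM, NUM, ID, ID, MINUS, NUM]

Answer: RPAREN NUM NUM ID ID MINUS NUM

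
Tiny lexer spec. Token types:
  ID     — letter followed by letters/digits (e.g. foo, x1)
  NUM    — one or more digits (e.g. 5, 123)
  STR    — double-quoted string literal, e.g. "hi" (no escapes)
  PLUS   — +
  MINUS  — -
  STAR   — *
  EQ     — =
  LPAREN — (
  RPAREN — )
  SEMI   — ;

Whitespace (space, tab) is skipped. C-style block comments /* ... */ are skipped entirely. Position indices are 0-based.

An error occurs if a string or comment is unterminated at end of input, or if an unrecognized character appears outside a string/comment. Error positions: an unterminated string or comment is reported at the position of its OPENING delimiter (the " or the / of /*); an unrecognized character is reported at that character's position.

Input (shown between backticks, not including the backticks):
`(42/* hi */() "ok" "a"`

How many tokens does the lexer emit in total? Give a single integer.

Answer: 6

Derivation:
pos=0: emit LPAREN '('
pos=1: emit NUM '42' (now at pos=3)
pos=3: enter COMMENT mode (saw '/*')
exit COMMENT mode (now at pos=11)
pos=11: emit LPAREN '('
pos=12: emit RPAREN ')'
pos=14: enter STRING mode
pos=14: emit STR "ok" (now at pos=18)
pos=19: enter STRING mode
pos=19: emit STR "a" (now at pos=22)
DONE. 6 tokens: [LPAREN, NUM, LPAREN, RPAREN, STR, STR]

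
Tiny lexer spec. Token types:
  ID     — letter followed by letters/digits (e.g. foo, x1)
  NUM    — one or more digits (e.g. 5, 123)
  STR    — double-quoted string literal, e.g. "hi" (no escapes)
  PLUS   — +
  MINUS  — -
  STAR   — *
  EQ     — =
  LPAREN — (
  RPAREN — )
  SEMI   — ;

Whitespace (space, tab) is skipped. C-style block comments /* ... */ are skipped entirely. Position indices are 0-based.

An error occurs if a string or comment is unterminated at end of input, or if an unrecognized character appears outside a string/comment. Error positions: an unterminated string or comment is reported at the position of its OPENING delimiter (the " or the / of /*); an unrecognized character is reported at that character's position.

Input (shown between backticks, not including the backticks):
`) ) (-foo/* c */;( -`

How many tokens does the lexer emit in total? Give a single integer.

pos=0: emit RPAREN ')'
pos=2: emit RPAREN ')'
pos=4: emit LPAREN '('
pos=5: emit MINUS '-'
pos=6: emit ID 'foo' (now at pos=9)
pos=9: enter COMMENT mode (saw '/*')
exit COMMENT mode (now at pos=16)
pos=16: emit SEMI ';'
pos=17: emit LPAREN '('
pos=19: emit MINUS '-'
DONE. 8 tokens: [RPAREN, RPAREN, LPAREN, MINUS, ID, SEMI, LPAREN, MINUS]

Answer: 8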